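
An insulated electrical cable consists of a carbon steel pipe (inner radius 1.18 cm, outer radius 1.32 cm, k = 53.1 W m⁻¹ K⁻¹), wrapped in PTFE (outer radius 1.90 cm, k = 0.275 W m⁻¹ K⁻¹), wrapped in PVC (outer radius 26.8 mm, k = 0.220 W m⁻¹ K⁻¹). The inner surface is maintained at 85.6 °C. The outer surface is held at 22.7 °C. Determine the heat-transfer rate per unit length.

Q' = 137 W/m

Series thermal resistances, inner to outer:
  R'_carbon steel = ln(0.0132/0.0118)/(2πk) = 0.1121/(2π·53.1) = 3.360×10^-4 m·K/W
  R'_PTFE = ln(0.0190/0.0132)/(2πk) = 0.3642/(2π·0.275) = 0.2108 m·K/W
  R'_PVC = ln(0.0268/0.0190)/(2πk) = 0.3440/(2π·0.220) = 0.2488 m·K/W
ΣR = 3.360×10^-4 + 0.2108 + 0.2488 = 0.4599 m·K/W
Q' = ΔT/ΣR = (85.6 °C − 22.7 °C)/0.4599 = 137 W/m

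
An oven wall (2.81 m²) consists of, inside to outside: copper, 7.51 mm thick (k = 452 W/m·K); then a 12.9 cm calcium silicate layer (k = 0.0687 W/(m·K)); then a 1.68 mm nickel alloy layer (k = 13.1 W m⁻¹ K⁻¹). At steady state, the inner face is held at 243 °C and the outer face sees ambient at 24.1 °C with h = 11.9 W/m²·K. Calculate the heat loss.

Q = 314 W

Series thermal resistances, inner to outer:
  R_copper = L/(kA) = 0.00751/(452·2.81) = 5.913×10^-6 K/W
  R_calcium silicate = L/(kA) = 0.129/(0.0687·2.81) = 0.6682 K/W
  R_nickel alloy = L/(kA) = 0.00168/(13.1·2.81) = 4.564×10^-5 K/W
  R_conv,out = 1/(hA) = 1/(11.9·2.81) = 0.02991 K/W
ΣR = 5.913×10^-6 + 0.6682 + 4.564×10^-5 + 0.02991 = 0.6982 K/W
Q = ΔT/ΣR = (243 °C − 24.1 °C)/0.6982 = 314 W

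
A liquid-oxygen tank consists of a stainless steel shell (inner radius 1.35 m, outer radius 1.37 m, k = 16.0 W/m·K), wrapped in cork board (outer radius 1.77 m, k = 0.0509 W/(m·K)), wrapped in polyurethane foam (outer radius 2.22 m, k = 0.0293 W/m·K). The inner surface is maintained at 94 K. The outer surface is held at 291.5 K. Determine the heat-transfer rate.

Resistance network (inner→outer):
  R_stainless steel = (1/1.35 − 1/1.37)/(4πk) = 0.01081/(4π·16.0) = 5.378×10^-5 K/W
  R_cork board = (1/1.37 − 1/1.77)/(4πk) = 0.1650/(4π·0.0509) = 0.2579 K/W
  R_polyurethane foam = (1/1.77 − 1/2.22)/(4πk) = 0.1145/(4π·0.0293) = 0.3110 K/W
ΣR = 5.378×10^-5 + 0.2579 + 0.3110 = 0.5690 K/W
Q = ΔT/ΣR = (94 K − 291.5 K)/0.5690 = -347 W
(Negative Q ⇒ heat flows inward; heat gain = 347 W.)

Q = 347 W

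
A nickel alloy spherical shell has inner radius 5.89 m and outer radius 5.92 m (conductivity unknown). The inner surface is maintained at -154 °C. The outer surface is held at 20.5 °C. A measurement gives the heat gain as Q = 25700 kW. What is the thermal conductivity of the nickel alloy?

k = 10.1 W/m·K

ΣR = ΔT/Q = |-154 − 20.5|/2.57×10^7 = 6.790×10^-6 K/W
(1/r₁−1/r₂)/(4πk) = 6.790×10^-6 ⇒ k = 8.604×10^-4/(4π·6.790×10^-6) = 10.1 W/m·K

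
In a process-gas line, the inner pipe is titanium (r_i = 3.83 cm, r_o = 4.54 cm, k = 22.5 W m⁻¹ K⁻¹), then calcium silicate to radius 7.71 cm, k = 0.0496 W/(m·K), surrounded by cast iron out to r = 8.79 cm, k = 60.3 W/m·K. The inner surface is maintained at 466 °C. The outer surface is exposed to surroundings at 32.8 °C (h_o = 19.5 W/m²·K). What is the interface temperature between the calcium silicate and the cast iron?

T = 55.3 °C

Resistance network (inner→outer):
  R'_titanium = ln(0.0454/0.0383)/(2πk) = 0.1701/(2π·22.5) = 0.001203 m·K/W
  R'_calcium silicate = ln(0.0771/0.0454)/(2πk) = 0.5296/(2π·0.0496) = 1.699 m·K/W
  R'_cast iron = ln(0.0879/0.0771)/(2πk) = 0.1311/(2π·60.3) = 3.460×10^-4 m·K/W
  R'_conv,out = 1/(2πr h) = 1/(2π·0.0879·19.5) = 0.09285 m·K/W
ΣR = 0.001203 + 1.699 + 3.460×10^-4 + 0.09285 = 1.793 m·K/W
Q' = ΔT/ΣR = (466 °C − 32.8 °C)/1.793 = 241.6 W/m
From the inner boundary to the calcium silicate/cast iron interface, ΣR_partial = 1.700 m·K/W.
T_interface = T_in − Q'·ΣR_partial = 466 °C − (241.6)(1.700) = 55.3 °C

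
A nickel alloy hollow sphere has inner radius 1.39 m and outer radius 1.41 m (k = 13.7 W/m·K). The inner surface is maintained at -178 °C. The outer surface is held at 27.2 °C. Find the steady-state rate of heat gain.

Q = 3460 kW

Q = 4πk·ΔT/(1/r₁ − 1/r₂) = 4π × 13.7 × 205.2 / (1/1.39 − 1/1.41) = 3.46×10^6 W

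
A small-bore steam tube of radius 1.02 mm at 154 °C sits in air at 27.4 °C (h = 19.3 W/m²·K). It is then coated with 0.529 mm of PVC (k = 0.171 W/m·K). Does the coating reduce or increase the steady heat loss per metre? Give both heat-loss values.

increases: 15.7 → 22.2 W/m

Critical radius for a cylinder: r_cr = k/h = 0.00886 m = 0.886 cm.
Outer radius after coating: r₂ = 0.00102 + 5.29×10^-4 = 0.001549 m.
Since r₁ < r_cr and r₂ ≤ r_cr, the coating moves toward the maximum at r_cr — heat loss rises.
Bare: R = 1/(2πr₁h) = 8.085 m·K/W; Q = 126.6/8.085 = 15.7 W/m.
Coated: R = R_cond + R_conv = 5.713 m·K/W; Q = 126.6/5.713 = 22.2 W/m.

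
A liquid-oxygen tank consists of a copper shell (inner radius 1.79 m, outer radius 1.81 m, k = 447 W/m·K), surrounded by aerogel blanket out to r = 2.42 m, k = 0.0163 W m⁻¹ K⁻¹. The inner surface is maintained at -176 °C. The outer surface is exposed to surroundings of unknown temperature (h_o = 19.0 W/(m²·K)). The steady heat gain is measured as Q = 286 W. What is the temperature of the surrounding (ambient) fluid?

T_out = 18.7 °C

Sum the resistances:
  R_copper = (1/1.79 − 1/1.81)/(4πk) = 0.006173/(4π·447) = 1.099×10^-6 K/W
  R_aerogel blanket = (1/1.81 − 1/2.42)/(4πk) = 0.1393/(4π·0.0163) = 0.6799 K/W
  R_conv,out = 1/(4πr²h) = 1/(4π·2.42²·19.0) = 7.152×10^-4 K/W
ΣR = 0.6806 K/W
ΔT = Q·ΣR = 286 × 0.6806 = 194.7 K
Heat flows inward, so T_out = T_in + ΔT = -176 + 194.7 = 18.7 °C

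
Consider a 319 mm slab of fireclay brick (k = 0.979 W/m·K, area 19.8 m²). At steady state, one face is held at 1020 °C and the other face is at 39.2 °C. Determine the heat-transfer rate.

Q = 59.6 kW

Q = kA·ΔT/L = 0.979 × 19.8 × |1020 °C − 39.2 °C| / 0.319 = 59600 W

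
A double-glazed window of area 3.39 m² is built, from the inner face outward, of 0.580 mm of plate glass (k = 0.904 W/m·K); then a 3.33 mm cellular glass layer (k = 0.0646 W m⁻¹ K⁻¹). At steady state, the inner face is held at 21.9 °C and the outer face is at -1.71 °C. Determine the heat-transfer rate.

Treat each layer as a resistance in series:
  R_plate glass = L/(kA) = 5.80×10^-4/(0.904·3.39) = 1.893×10^-4 K/W
  R_cellular glass = L/(kA) = 0.00333/(0.0646·3.39) = 0.01521 K/W
ΣR = 1.893×10^-4 + 0.01521 = 0.01540 K/W
Q = ΔT/ΣR = (21.9 °C − -1.71 °C)/0.01540 = 1530 W

Q = 1530 W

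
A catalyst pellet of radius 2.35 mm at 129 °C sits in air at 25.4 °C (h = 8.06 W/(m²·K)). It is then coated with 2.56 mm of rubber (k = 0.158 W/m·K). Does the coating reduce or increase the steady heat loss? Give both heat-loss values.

Critical radius for a sphere: r_cr = 2k/h = 0.0392 m = 3.92 cm.
Outer radius after coating: r₂ = 0.00235 + 0.00256 = 0.00491 m.
Since r₁ < r_cr and r₂ ≤ r_cr, the coating moves toward the maximum at r_cr — heat loss rises.
Bare: R = 1/(4πr₁²h) = 1788 K/W; Q = 103.6/1788 = 0.0579 W.
Coated: R = R_cond + R_conv = 521.3 K/W; Q = 103.6/521.3 = 0.199 W.

increases: 0.0579 → 0.199 W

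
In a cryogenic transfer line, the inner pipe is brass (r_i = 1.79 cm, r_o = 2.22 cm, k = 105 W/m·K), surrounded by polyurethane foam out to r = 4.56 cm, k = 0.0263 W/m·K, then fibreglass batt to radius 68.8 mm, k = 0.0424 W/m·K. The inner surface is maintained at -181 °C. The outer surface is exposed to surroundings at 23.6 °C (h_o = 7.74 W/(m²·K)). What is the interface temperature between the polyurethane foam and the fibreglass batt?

Resistance network (inner→outer):
  R'_brass = ln(0.0222/0.0179)/(2πk) = 0.2153/(2π·105) = 3.263×10^-4 m·K/W
  R'_polyurethane foam = ln(0.0456/0.0222)/(2πk) = 0.7198/(2π·0.0263) = 4.356 m·K/W
  R'_fibreglass batt = ln(0.0688/0.0456)/(2πk) = 0.4113/(2π·0.0424) = 1.544 m·K/W
  R'_conv,out = 1/(2πr h) = 1/(2π·0.0688·7.74) = 0.2989 m·K/W
ΣR = 3.263×10^-4 + 4.356 + 1.544 + 0.2989 = 6.199 m·K/W
Q' = ΔT/ΣR = (-181 °C − 23.6 °C)/6.199 = -33.01 W/m
From the inner boundary to the polyurethane foam/fibreglass batt interface, ΣR_partial = 4.356 m·K/W.
T_interface = T_in − Q'·ΣR_partial = -181 °C − (-33.01)(4.356) = -37.2 °C

T = -37.2 °C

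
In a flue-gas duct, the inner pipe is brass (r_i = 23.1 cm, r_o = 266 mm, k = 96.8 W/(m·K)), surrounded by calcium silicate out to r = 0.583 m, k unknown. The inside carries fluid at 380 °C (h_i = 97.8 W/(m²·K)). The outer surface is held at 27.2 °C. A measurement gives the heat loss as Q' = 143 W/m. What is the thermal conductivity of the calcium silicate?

ΣR = ΔT/Q' = |380 − 27.2|/143 = 2.467 m·K/W
Known resistances:
  R'_conv,in = 1/(2πr h) = 1/(2π·0.231·97.8) = 0.007045 m·K/W
  R'_brass = ln(0.266/0.231)/(2πk) = 0.1411/(2π·96.8) = 2.320×10^-4 m·K/W
R_calcium silicate = ΣR − ΣR_known = 2.467 − 0.007277 = 2.460 m·K/W
ln(r₂/r₁)/(2πk) = 2.460 ⇒ k = 0.7847/(2π·2.460) = 0.0508 W/m·K

k = 0.0508 W/m·K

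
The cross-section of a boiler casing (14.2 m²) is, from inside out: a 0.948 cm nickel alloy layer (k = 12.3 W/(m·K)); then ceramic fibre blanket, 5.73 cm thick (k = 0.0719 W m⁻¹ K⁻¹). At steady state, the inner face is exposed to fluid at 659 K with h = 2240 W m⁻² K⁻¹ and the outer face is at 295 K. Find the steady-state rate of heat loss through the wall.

Q = 6.48 kW

Series thermal resistances, inner to outer:
  R_conv,in = 1/(hA) = 1/(2240·14.2) = 3.144×10^-5 K/W
  R_nickel alloy = L/(kA) = 0.00948/(12.3·14.2) = 5.428×10^-5 K/W
  R_ceramic fibre blanket = L/(kA) = 0.0573/(0.0719·14.2) = 0.05612 K/W
ΣR = 3.144×10^-5 + 5.428×10^-5 + 0.05612 = 0.05621 K/W
Q = ΔT/ΣR = (659 K − 295 K)/0.05621 = 6480 W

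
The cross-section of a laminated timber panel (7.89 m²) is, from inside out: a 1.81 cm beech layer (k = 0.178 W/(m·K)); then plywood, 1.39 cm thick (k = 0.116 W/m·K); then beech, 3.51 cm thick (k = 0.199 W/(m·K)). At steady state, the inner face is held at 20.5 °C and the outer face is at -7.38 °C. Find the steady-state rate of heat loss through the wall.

Resistance network (inner→outer):
  R_beech = L/(kA) = 0.0181/(0.178·7.89) = 0.01289 K/W
  R_plywood = L/(kA) = 0.0139/(0.116·7.89) = 0.01519 K/W
  R_beech = L/(kA) = 0.0351/(0.199·7.89) = 0.02236 K/W
ΣR = 0.01289 + 0.01519 + 0.02236 = 0.05044 K/W
Q = ΔT/ΣR = (20.5 °C − -7.38 °C)/0.05044 = 553 W

Q = 553 W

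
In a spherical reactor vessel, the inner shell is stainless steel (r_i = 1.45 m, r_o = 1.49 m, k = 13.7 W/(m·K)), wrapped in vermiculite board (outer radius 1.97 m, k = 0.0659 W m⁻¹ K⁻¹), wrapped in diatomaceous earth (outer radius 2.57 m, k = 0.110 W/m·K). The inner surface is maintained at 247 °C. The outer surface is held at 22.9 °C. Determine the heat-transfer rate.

Resistance network (inner→outer):
  R_stainless steel = (1/1.45 − 1/1.49)/(4πk) = 0.01851/(4π·13.7) = 1.075×10^-4 K/W
  R_vermiculite board = (1/1.49 − 1/1.97)/(4πk) = 0.1635/(4π·0.0659) = 0.1975 K/W
  R_diatomaceous earth = (1/1.97 − 1/2.57)/(4πk) = 0.1185/(4π·0.110) = 0.08573 K/W
ΣR = 1.075×10^-4 + 0.1975 + 0.08573 = 0.2833 K/W
Q = ΔT/ΣR = (247 °C − 22.9 °C)/0.2833 = 791 W

Q = 791 W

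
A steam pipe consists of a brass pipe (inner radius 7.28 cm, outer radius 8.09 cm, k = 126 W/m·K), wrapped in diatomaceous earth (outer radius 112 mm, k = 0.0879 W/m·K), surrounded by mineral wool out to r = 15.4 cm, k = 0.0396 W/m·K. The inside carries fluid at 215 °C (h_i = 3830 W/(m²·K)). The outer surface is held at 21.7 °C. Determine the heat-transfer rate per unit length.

Series thermal resistances, inner to outer:
  R'_conv,in = 1/(2πr h) = 1/(2π·0.0728·3830) = 5.708×10^-4 m·K/W
  R'_brass = ln(0.0809/0.0728)/(2πk) = 0.1055/(2π·126) = 1.333×10^-4 m·K/W
  R'_diatomaceous earth = ln(0.112/0.0809)/(2πk) = 0.3253/(2π·0.0879) = 0.5890 m·K/W
  R'_mineral wool = ln(0.154/0.112)/(2πk) = 0.3185/(2π·0.0396) = 1.280 m·K/W
ΣR = 5.708×10^-4 + 1.333×10^-4 + 0.5890 + 1.280 = 1.870 m·K/W
Q' = ΔT/ΣR = (215 °C − 21.7 °C)/1.870 = 103 W/m

Q' = 103 W/m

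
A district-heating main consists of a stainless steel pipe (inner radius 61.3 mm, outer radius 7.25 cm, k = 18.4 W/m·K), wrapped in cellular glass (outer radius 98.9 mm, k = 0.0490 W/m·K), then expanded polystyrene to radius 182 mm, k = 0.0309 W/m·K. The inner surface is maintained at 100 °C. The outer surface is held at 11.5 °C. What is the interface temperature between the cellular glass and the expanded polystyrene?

T = 78.5 °C

Treat each layer as a resistance in series:
  R'_stainless steel = ln(0.0725/0.0613)/(2πk) = 0.1678/(2π·18.4) = 0.001451 m·K/W
  R'_cellular glass = ln(0.0989/0.0725)/(2πk) = 0.3105/(2π·0.0490) = 1.009 m·K/W
  R'_expanded polystyrene = ln(0.182/0.0989)/(2πk) = 0.6099/(2π·0.0309) = 3.141 m·K/W
ΣR = 0.001451 + 1.009 + 3.141 = 4.151 m·K/W
Q' = ΔT/ΣR = (100 °C − 11.5 °C)/4.151 = 21.32 W/m
From the inner boundary to the cellular glass/expanded polystyrene interface, ΣR_partial = 1.010 m·K/W.
T_interface = T_in − Q'·ΣR_partial = 100 °C − (21.32)(1.010) = 78.5 °C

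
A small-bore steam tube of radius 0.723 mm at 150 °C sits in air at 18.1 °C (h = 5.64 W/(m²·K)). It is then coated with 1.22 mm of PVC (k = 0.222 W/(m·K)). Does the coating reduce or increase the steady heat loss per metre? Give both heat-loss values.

increases: 3.38 → 8.66 W/m

Critical radius for a cylinder: r_cr = k/h = 0.0394 m = 3.94 cm.
Outer radius after coating: r₂ = 7.23×10^-4 + 0.00122 = 0.001943 m.
Since r₁ < r_cr and r₂ ≤ r_cr, the coating moves toward the maximum at r_cr — heat loss rises.
Bare: R = 1/(2πr₁h) = 39.03 m·K/W; Q = 131.9/39.03 = 3.38 W/m.
Coated: R = R_cond + R_conv = 15.23 m·K/W; Q = 131.9/15.23 = 8.66 W/m.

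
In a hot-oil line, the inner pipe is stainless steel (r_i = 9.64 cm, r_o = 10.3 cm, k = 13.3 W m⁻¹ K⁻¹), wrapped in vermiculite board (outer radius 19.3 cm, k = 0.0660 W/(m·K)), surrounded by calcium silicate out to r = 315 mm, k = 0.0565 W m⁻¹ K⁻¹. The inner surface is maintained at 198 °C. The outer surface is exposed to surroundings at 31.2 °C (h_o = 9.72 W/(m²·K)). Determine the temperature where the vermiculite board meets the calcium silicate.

T = 112 °C

Resistance network (inner→outer):
  R'_stainless steel = ln(0.103/0.0964)/(2πk) = 0.06622/(2π·13.3) = 7.925×10^-4 m·K/W
  R'_vermiculite board = ln(0.193/0.103)/(2πk) = 0.6280/(2π·0.0660) = 1.514 m·K/W
  R'_calcium silicate = ln(0.315/0.193)/(2πk) = 0.4899/(2π·0.0565) = 1.380 m·K/W
  R'_conv,out = 1/(2πr h) = 1/(2π·0.315·9.72) = 0.05198 m·K/W
ΣR = 7.925×10^-4 + 1.514 + 1.380 + 0.05198 = 2.947 m·K/W
Q' = ΔT/ΣR = (198 °C − 31.2 °C)/2.947 = 56.60 W/m
From the inner boundary to the vermiculite board/calcium silicate interface, ΣR_partial = 1.515 m·K/W.
T_interface = T_in − Q'·ΣR_partial = 198 °C − (56.60)(1.515) = 112 °C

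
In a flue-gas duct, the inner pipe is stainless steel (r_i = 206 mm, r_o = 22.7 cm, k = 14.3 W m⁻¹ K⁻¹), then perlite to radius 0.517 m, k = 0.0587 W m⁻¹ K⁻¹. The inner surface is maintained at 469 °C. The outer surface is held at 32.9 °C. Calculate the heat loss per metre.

Q' = 195 W/m

Series thermal resistances, inner to outer:
  R'_stainless steel = ln(0.227/0.206)/(2πk) = 0.09707/(2π·14.3) = 0.001080 m·K/W
  R'_perlite = ln(0.517/0.227)/(2πk) = 0.8231/(2π·0.0587) = 2.232 m·K/W
ΣR = 0.001080 + 2.232 = 2.233 m·K/W
Q' = ΔT/ΣR = (469 °C − 32.9 °C)/2.233 = 195 W/m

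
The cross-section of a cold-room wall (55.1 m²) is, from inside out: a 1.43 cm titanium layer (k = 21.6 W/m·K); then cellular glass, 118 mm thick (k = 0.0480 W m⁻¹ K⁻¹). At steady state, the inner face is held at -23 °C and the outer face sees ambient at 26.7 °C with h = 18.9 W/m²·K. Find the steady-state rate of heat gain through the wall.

Q = 1090 W

Treat each layer as a resistance in series:
  R_titanium = L/(kA) = 0.0143/(21.6·55.1) = 1.202×10^-5 K/W
  R_cellular glass = L/(kA) = 0.118/(0.0480·55.1) = 0.04462 K/W
  R_conv,out = 1/(hA) = 1/(18.9·55.1) = 9.603×10^-4 K/W
ΣR = 1.202×10^-5 + 0.04462 + 9.603×10^-4 = 0.04559 K/W
Q = ΔT/ΣR = (-23 °C − 26.7 °C)/0.04559 = -1090 W
(Negative Q ⇒ heat flows inward; heat gain = 1090 W.)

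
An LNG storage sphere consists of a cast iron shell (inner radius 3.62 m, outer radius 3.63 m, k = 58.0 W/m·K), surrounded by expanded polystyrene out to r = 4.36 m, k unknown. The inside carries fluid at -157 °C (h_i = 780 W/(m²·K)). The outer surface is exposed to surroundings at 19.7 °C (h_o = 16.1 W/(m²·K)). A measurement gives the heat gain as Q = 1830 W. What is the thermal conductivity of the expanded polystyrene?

ΣR = ΔT/Q = |-157 − 19.7|/1830 = 0.09656 K/W
Known resistances:
  R_conv,in = 1/(4πr²h) = 1/(4π·3.62²·780) = 7.785×10^-6 K/W
  R_cast iron = (1/3.62 − 1/3.63)/(4πk) = 7.610×10^-4/(4π·58.0) = 1.044×10^-6 K/W
  R_conv,out = 1/(4πr²h) = 1/(4π·4.36²·16.1) = 2.600×10^-4 K/W
R_expanded polystyrene = ΣR − ΣR_known = 0.09656 − 2.688×10^-4 = 0.09629 K/W
(1/r₁−1/r₂)/(4πk) = 0.09629 ⇒ k = 0.04612/(4π·0.09629) = 0.0381 W/m·K

k = 0.0381 W/m·K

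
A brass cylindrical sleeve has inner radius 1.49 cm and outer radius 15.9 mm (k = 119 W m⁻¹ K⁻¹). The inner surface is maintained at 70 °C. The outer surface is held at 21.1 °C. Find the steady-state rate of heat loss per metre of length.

Q' = 5.63×10^5 W/m

Q' = 2πk·ΔT/ln(r₂/r₁) = 2π × 119 × 48.9 / ln(0.0159/0.0149) = 5.63×10^5 W/m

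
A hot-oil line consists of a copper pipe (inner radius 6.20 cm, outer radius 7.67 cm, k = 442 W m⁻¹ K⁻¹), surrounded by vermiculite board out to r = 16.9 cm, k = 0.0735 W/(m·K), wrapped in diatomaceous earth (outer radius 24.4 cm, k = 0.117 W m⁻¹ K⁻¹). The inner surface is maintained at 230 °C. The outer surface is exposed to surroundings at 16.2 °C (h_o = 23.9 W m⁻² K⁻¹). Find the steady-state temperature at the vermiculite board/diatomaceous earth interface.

Resistance network (inner→outer):
  R'_copper = ln(0.0767/0.0620)/(2πk) = 0.2128/(2π·442) = 7.661×10^-5 m·K/W
  R'_vermiculite board = ln(0.169/0.0767)/(2πk) = 0.7900/(2π·0.0735) = 1.711 m·K/W
  R'_diatomaceous earth = ln(0.244/0.169)/(2πk) = 0.3673/(2π·0.117) = 0.4996 m·K/W
  R'_conv,out = 1/(2πr h) = 1/(2π·0.244·23.9) = 0.02729 m·K/W
ΣR = 7.661×10^-5 + 1.711 + 0.4996 + 0.02729 = 2.238 m·K/W
Q' = ΔT/ΣR = (230 °C − 16.2 °C)/2.238 = 95.53 W/m
From the inner boundary to the vermiculite board/diatomaceous earth interface, ΣR_partial = 1.711 m·K/W.
T_interface = T_in − Q'·ΣR_partial = 230 °C − (95.53)(1.711) = 66.5 °C

T = 66.5 °C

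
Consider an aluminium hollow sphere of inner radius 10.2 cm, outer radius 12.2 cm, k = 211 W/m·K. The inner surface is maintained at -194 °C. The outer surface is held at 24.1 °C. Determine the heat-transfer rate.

Q = 4πk·ΔT/(1/r₁ − 1/r₂) = 4π × 211 × 218.1 / (1/0.102 − 1/0.122) = 3.60×10^5 W

Q = 360 kW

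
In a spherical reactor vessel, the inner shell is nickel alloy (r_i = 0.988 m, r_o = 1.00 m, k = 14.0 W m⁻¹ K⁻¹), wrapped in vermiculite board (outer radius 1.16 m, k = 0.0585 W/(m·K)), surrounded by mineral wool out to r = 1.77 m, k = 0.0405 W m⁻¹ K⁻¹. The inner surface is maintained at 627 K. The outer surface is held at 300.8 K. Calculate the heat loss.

Treat each layer as a resistance in series:
  R_nickel alloy = (1/0.988 − 1/1.00)/(4πk) = 0.01215/(4π·14.0) = 6.904×10^-5 K/W
  R_vermiculite board = (1/1.00 − 1/1.16)/(4πk) = 0.1379/(4π·0.0585) = 0.1876 K/W
  R_mineral wool = (1/1.16 − 1/1.77)/(4πk) = 0.2971/(4π·0.0405) = 0.5838 K/W
ΣR = 6.904×10^-5 + 0.1876 + 0.5838 = 0.7715 K/W
Q = ΔT/ΣR = (627 K − 300.8 K)/0.7715 = 423 W

Q = 423 W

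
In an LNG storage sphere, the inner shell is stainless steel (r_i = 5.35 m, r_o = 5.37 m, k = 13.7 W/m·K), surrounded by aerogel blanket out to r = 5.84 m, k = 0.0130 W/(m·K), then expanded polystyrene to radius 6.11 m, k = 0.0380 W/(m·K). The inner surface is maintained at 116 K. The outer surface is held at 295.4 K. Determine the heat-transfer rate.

Q = 1670 W

Treat each layer as a resistance in series:
  R_stainless steel = (1/5.35 − 1/5.37)/(4πk) = 6.961×10^-4/(4π·13.7) = 4.044×10^-6 K/W
  R_aerogel blanket = (1/5.37 − 1/5.84)/(4πk) = 0.01499/(4π·0.0130) = 0.09174 K/W
  R_expanded polystyrene = (1/5.84 − 1/6.11)/(4πk) = 0.007567/(4π·0.0380) = 0.01585 K/W
ΣR = 4.044×10^-6 + 0.09174 + 0.01585 = 0.1076 K/W
Q = ΔT/ΣR = (116 K − 295.4 K)/0.1076 = -1670 W
(Negative Q ⇒ heat flows inward; heat gain = 1670 W.)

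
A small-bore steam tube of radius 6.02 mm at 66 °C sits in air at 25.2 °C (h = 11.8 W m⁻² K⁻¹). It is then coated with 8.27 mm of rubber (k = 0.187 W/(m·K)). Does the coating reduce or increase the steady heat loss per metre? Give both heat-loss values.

Critical radius for a cylinder: r_cr = k/h = 0.0158 m = 1.58 cm.
Outer radius after coating: r₂ = 0.00602 + 0.00827 = 0.01429 m.
Since r₁ < r_cr and r₂ ≤ r_cr, the coating moves toward the maximum at r_cr — heat loss rises.
Bare: R = 1/(2πr₁h) = 2.240 m·K/W; Q = 40.8/2.240 = 18.2 W/m.
Coated: R = R_cond + R_conv = 1.680 m·K/W; Q = 40.8/1.680 = 24.3 W/m.

increases: 18.2 → 24.3 W/m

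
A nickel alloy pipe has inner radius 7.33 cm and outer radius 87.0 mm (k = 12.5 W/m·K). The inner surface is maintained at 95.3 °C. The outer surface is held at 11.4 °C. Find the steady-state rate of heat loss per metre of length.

Q' = 38500 W/m

Q' = 2πk·ΔT/ln(r₂/r₁) = 2π × 12.5 × 83.9 / ln(0.0870/0.0733) = 38500 W/m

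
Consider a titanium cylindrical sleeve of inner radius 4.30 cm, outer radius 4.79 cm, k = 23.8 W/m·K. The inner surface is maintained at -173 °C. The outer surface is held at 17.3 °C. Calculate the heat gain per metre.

Q' = 264 kW/m

Q' = 2πk·ΔT/ln(r₂/r₁) = 2π × 23.8 × 190.3 / ln(0.0479/0.0430) = 2.64×10^5 W/m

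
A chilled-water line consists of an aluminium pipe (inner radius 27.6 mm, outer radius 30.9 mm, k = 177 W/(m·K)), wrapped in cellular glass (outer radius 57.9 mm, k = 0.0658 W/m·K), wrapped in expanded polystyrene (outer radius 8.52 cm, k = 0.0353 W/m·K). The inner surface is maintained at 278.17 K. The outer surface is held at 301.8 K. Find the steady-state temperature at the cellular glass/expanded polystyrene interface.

T = 289.2 K

Treat each layer as a resistance in series:
  R'_aluminium = ln(0.0309/0.0276)/(2πk) = 0.1129/(2π·177) = 1.016×10^-4 m·K/W
  R'_cellular glass = ln(0.0579/0.0309)/(2πk) = 0.6280/(2π·0.0658) = 1.519 m·K/W
  R'_expanded polystyrene = ln(0.0852/0.0579)/(2πk) = 0.3863/(2π·0.0353) = 1.742 m·K/W
ΣR = 1.016×10^-4 + 1.519 + 1.742 = 3.261 m·K/W
Q' = ΔT/ΣR = (278.17 K − 301.8 K)/3.261 = -7.246 W/m
From the inner boundary to the cellular glass/expanded polystyrene interface, ΣR_partial = 1.519 m·K/W.
T_interface = T_in − Q'·ΣR_partial = 278.17 K − (-7.246)(1.519) = 289.2 K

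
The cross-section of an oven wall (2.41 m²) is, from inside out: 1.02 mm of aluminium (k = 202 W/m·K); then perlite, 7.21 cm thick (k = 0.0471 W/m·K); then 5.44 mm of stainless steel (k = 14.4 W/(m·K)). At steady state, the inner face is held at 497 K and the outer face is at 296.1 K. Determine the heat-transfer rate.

Series thermal resistances, inner to outer:
  R_aluminium = L/(kA) = 0.00102/(202·2.41) = 2.095×10^-6 K/W
  R_perlite = L/(kA) = 0.0721/(0.0471·2.41) = 0.6352 K/W
  R_stainless steel = L/(kA) = 0.00544/(14.4·2.41) = 1.568×10^-4 K/W
ΣR = 2.095×10^-6 + 0.6352 + 1.568×10^-4 = 0.6354 K/W
Q = ΔT/ΣR = (497 K − 296.1 K)/0.6354 = 316 W

Q = 316 W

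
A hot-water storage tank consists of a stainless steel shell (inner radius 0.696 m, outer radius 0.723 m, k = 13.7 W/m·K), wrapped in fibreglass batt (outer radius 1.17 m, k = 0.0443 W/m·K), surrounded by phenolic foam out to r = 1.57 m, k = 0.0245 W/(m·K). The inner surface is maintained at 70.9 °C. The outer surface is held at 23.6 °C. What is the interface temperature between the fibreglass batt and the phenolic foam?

T = 43.8 °C

Series thermal resistances, inner to outer:
  R_stainless steel = (1/0.696 − 1/0.723)/(4πk) = 0.05366/(4π·13.7) = 3.117×10^-4 K/W
  R_fibreglass batt = (1/0.723 − 1/1.17)/(4πk) = 0.5284/(4π·0.0443) = 0.9492 K/W
  R_phenolic foam = (1/1.17 − 1/1.57)/(4πk) = 0.2178/(4π·0.0245) = 0.7073 K/W
ΣR = 3.117×10^-4 + 0.9492 + 0.7073 = 1.657 K/W
Q = ΔT/ΣR = (70.9 °C − 23.6 °C)/1.657 = 28.55 W
From the inner boundary to the fibreglass batt/phenolic foam interface, ΣR_partial = 0.9495 K/W.
T_interface = T_in − Q·ΣR_partial = 70.9 °C − (28.55)(0.9495) = 43.8 °C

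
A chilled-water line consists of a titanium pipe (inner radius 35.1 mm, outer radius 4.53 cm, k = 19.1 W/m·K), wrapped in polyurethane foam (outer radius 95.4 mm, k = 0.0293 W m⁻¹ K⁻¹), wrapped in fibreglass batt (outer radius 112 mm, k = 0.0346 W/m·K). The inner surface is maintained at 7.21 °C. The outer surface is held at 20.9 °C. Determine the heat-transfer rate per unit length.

Q' = 2.86 W/m

Resistance network (inner→outer):
  R'_titanium = ln(0.0453/0.0351)/(2πk) = 0.2551/(2π·19.1) = 0.002126 m·K/W
  R'_polyurethane foam = ln(0.0954/0.0453)/(2πk) = 0.7448/(2π·0.0293) = 4.046 m·K/W
  R'_fibreglass batt = ln(0.112/0.0954)/(2πk) = 0.1604/(2π·0.0346) = 0.7379 m·K/W
ΣR = 0.002126 + 4.046 + 0.7379 = 4.786 m·K/W
Q' = ΔT/ΣR = (7.21 °C − 20.9 °C)/4.786 = -2.86 W/m
(Negative Q' ⇒ heat flows inward; heat gain = 2.86 W/m.)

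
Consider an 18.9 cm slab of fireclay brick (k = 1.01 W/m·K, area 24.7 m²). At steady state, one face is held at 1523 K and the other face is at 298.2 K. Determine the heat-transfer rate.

Q = 162 kW

Q = kA·ΔT/L = 1.01 × 24.7 × |1523 K − 298.2 K| / 0.189 = 1.62×10^5 W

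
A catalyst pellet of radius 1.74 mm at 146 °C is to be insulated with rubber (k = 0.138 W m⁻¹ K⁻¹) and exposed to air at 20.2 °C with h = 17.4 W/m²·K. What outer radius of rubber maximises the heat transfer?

r_cr = 1.59 cm

For a sphere, r_cr = 2k_ins/h = 2·0.138/17.4 = 0.0159 m = 1.59 cm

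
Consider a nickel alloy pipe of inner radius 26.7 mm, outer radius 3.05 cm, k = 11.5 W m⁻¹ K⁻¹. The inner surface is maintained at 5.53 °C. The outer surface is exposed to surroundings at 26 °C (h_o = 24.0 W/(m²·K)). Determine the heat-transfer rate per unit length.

Resistance network (inner→outer):
  R'_nickel alloy = ln(0.0305/0.0267)/(2πk) = 0.1331/(2π·11.5) = 0.001842 m·K/W
  R'_conv,out = 1/(2πr h) = 1/(2π·0.0305·24.0) = 0.2174 m·K/W
ΣR = 0.001842 + 0.2174 = 0.2192 m·K/W
Q' = ΔT/ΣR = (5.53 °C − 26 °C)/0.2192 = -93.4 W/m
(Negative Q' ⇒ heat flows inward; heat gain = 93.4 W/m.)

Q' = 93.4 W/m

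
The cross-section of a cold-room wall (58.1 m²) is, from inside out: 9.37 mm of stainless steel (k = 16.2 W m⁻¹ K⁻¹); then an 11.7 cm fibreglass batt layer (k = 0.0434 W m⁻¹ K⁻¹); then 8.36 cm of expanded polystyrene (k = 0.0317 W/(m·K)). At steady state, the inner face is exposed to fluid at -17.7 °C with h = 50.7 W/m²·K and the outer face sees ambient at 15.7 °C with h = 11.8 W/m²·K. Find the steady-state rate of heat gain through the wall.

Resistance network (inner→outer):
  R_conv,in = 1/(hA) = 1/(50.7·58.1) = 3.395×10^-4 K/W
  R_stainless steel = L/(kA) = 0.00937/(16.2·58.1) = 9.955×10^-6 K/W
  R_fibreglass batt = L/(kA) = 0.117/(0.0434·58.1) = 0.04640 K/W
  R_expanded polystyrene = L/(kA) = 0.0836/(0.0317·58.1) = 0.04539 K/W
  R_conv,out = 1/(hA) = 1/(11.8·58.1) = 0.001459 K/W
ΣR = 3.395×10^-4 + 9.955×10^-6 + 0.04640 + 0.04539 + 0.001459 = 0.09360 K/W
Q = ΔT/ΣR = (-17.7 °C − 15.7 °C)/0.09360 = -357 W
(Negative Q ⇒ heat flows inward; heat gain = 357 W.)

Q = 357 W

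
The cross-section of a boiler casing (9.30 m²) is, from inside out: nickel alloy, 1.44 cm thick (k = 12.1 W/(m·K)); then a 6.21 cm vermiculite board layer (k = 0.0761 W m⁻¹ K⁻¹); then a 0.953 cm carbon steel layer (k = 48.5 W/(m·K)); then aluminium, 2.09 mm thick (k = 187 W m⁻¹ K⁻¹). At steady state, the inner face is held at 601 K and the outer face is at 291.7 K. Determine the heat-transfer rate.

Q = 3.52 kW

Treat each layer as a resistance in series:
  R_nickel alloy = L/(kA) = 0.0144/(12.1·9.30) = 1.280×10^-4 K/W
  R_vermiculite board = L/(kA) = 0.0621/(0.0761·9.30) = 0.08775 K/W
  R_carbon steel = L/(kA) = 0.00953/(48.5·9.30) = 2.113×10^-5 K/W
  R_aluminium = L/(kA) = 0.00209/(187·9.30) = 1.202×10^-6 K/W
ΣR = 1.280×10^-4 + 0.08775 + 2.113×10^-5 + 1.202×10^-6 = 0.08790 K/W
Q = ΔT/ΣR = (601 K − 291.7 K)/0.08790 = 3520 W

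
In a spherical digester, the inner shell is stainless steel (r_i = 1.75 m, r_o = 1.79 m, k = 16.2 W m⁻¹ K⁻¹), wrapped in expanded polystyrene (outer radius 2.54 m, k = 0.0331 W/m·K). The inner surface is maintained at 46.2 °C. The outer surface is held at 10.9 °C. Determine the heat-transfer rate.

Q = 89.0 W

Treat each layer as a resistance in series:
  R_stainless steel = (1/1.75 − 1/1.79)/(4πk) = 0.01277/(4π·16.2) = 6.273×10^-5 K/W
  R_expanded polystyrene = (1/1.79 − 1/2.54)/(4πk) = 0.1650/(4π·0.0331) = 0.3966 K/W
ΣR = 6.273×10^-5 + 0.3966 = 0.3967 K/W
Q = ΔT/ΣR = (46.2 °C − 10.9 °C)/0.3967 = 89.0 W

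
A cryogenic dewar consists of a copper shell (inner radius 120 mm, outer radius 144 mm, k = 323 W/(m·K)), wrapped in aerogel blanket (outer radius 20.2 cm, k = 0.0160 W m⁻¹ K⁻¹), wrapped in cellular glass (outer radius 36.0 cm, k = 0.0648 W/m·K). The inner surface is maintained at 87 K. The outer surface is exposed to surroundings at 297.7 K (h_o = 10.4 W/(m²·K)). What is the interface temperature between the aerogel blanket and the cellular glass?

T = 252.3 K

Series thermal resistances, inner to outer:
  R_copper = (1/0.120 − 1/0.144)/(4πk) = 1.389/(4π·323) = 3.422×10^-4 K/W
  R_aerogel blanket = (1/0.144 − 1/0.202)/(4πk) = 1.994/(4π·0.0160) = 9.917 K/W
  R_cellular glass = (1/0.202 − 1/0.360)/(4πk) = 2.173/(4π·0.0648) = 2.668 K/W
  R_conv,out = 1/(4πr²h) = 1/(4π·0.360²·10.4) = 0.05904 K/W
ΣR = 3.422×10^-4 + 9.917 + 2.668 + 0.05904 = 12.64 K/W
Q = ΔT/ΣR = (87 K − 297.7 K)/12.64 = -16.67 W
From the inner boundary to the aerogel blanket/cellular glass interface, ΣR_partial = 9.917 K/W.
T_interface = T_in − Q·ΣR_partial = 87 K − (-16.67)(9.917) = 252.3 K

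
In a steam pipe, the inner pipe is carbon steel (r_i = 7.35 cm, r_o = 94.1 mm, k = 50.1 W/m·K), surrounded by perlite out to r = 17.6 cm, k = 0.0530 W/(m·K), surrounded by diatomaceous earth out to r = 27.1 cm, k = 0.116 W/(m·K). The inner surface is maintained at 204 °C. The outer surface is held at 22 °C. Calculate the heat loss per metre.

Resistance network (inner→outer):
  R'_carbon steel = ln(0.0941/0.0735)/(2πk) = 0.2471/(2π·50.1) = 7.849×10^-4 m·K/W
  R'_perlite = ln(0.176/0.0941)/(2πk) = 0.6261/(2π·0.0530) = 1.880 m·K/W
  R'_diatomaceous earth = ln(0.271/0.176)/(2πk) = 0.4316/(2π·0.116) = 0.5922 m·K/W
ΣR = 7.849×10^-4 + 1.880 + 0.5922 = 2.473 m·K/W
Q' = ΔT/ΣR = (204 °C − 22 °C)/2.473 = 73.6 W/m

Q' = 73.6 W/m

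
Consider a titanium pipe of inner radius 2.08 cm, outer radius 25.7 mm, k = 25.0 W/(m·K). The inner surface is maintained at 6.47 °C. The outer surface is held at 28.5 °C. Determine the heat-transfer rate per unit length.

Q' = 2πk·ΔT/ln(r₂/r₁) = 2π × 25.0 × 22.03 / ln(0.0257/0.0208) = 16400 W/m

Q' = 16.4 kW/m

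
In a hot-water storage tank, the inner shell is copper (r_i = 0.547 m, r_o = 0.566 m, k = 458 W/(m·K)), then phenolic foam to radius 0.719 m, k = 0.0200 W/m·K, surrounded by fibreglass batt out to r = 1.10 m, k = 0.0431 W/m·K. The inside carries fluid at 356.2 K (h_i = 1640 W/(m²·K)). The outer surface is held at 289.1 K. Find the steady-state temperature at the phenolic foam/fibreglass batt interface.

Treat each layer as a resistance in series:
  R_conv,in = 1/(4πr²h) = 1/(4π·0.547²·1640) = 1.622×10^-4 K/W
  R_copper = (1/0.547 − 1/0.566)/(4πk) = 0.06137/(4π·458) = 1.066×10^-5 K/W
  R_phenolic foam = (1/0.566 − 1/0.719)/(4πk) = 0.3760/(4π·0.0200) = 1.496 K/W
  R_fibreglass batt = (1/0.719 − 1/1.10)/(4πk) = 0.4817/(4π·0.0431) = 0.8894 K/W
ΣR = 1.622×10^-4 + 1.066×10^-5 + 1.496 + 0.8894 = 2.386 K/W
Q = ΔT/ΣR = (356.2 K − 289.1 K)/2.386 = 28.12 W
From the inner boundary to the phenolic foam/fibreglass batt interface, ΣR_partial = 1.496 K/W.
T_interface = T_in − Q·ΣR_partial = 356.2 K − (28.12)(1.496) = 314.1 K

T = 314.1 K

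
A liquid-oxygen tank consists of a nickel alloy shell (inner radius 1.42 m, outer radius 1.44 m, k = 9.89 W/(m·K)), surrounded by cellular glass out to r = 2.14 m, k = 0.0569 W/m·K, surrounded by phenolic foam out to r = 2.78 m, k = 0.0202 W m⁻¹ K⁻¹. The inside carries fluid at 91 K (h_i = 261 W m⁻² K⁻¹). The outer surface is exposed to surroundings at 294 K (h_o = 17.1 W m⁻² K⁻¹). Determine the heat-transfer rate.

Resistance network (inner→outer):
  R_conv,in = 1/(4πr²h) = 1/(4π·1.42²·261) = 1.512×10^-4 K/W
  R_nickel alloy = (1/1.42 − 1/1.44)/(4πk) = 0.009781/(4π·9.89) = 7.870×10^-5 K/W
  R_cellular glass = (1/1.44 − 1/2.14)/(4πk) = 0.2272/(4π·0.0569) = 0.3177 K/W
  R_phenolic foam = (1/2.14 − 1/2.78)/(4πk) = 0.1076/(4π·0.0202) = 0.4238 K/W
  R_conv,out = 1/(4πr²h) = 1/(4π·2.78²·17.1) = 6.021×10^-4 K/W
ΣR = 1.512×10^-4 + 7.870×10^-5 + 0.3177 + 0.4238 + 6.021×10^-4 = 0.7423 K/W
Q = ΔT/ΣR = (91 K − 294 K)/0.7423 = -273 W
(Negative Q ⇒ heat flows inward; heat gain = 273 W.)

Q = 273 W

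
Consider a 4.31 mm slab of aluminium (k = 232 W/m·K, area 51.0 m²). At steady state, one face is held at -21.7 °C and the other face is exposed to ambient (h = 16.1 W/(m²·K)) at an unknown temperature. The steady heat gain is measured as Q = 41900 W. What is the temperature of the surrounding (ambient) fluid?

Sum the resistances:
  R_aluminium = L/(kA) = 0.00431/(232·51.0) = 3.643×10^-7 K/W
  R_conv,out = 1/(hA) = 1/(16.1·51.0) = 0.001218 K/W
ΣR = 0.001218 K/W
ΔT = Q·ΣR = 41900 × 0.001218 = 51.03 K
Heat flows inward, so T_out = T_in + ΔT = -21.7 + 51.03 = 29.3 °C

T_out = 29.3 °C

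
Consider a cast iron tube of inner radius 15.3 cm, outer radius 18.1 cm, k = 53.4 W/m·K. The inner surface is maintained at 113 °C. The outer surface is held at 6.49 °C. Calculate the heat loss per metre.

Q' = 2πk·ΔT/ln(r₂/r₁) = 2π × 53.4 × 106.51 / ln(0.181/0.153) = 2.13×10^5 W/m

Q' = 2.13×10^5 W/m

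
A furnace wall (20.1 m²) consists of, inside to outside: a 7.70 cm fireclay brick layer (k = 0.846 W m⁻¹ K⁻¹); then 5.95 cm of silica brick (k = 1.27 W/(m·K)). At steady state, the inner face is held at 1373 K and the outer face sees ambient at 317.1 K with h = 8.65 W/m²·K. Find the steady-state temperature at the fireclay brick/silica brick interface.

T = 994 K

Treat each layer as a resistance in series:
  R_fireclay brick = L/(kA) = 0.0770/(0.846·20.1) = 0.004528 K/W
  R_silica brick = L/(kA) = 0.0595/(1.27·20.1) = 0.002331 K/W
  R_conv,out = 1/(hA) = 1/(8.65·20.1) = 0.005752 K/W
ΣR = 0.004528 + 0.002331 + 0.005752 = 0.01261 K/W
Q = ΔT/ΣR = (1373 K − 317.1 K)/0.01261 = 83740 W
From the inner boundary to the fireclay brick/silica brick interface, ΣR_partial = 0.004528 K/W.
T_interface = T_in − Q·ΣR_partial = 1373 K − (83740)(0.004528) = 994 K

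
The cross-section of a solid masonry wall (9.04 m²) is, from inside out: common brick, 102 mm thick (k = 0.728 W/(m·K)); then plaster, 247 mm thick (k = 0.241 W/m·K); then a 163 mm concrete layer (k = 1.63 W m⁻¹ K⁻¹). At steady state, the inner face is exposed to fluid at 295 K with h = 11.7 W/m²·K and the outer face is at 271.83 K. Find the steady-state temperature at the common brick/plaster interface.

Series thermal resistances, inner to outer:
  R_conv,in = 1/(hA) = 1/(11.7·9.04) = 0.009455 K/W
  R_common brick = L/(kA) = 0.102/(0.728·9.04) = 0.01550 K/W
  R_plaster = L/(kA) = 0.247/(0.241·9.04) = 0.1134 K/W
  R_concrete = L/(kA) = 0.163/(1.63·9.04) = 0.01106 K/W
ΣR = 0.009455 + 0.01550 + 0.1134 + 0.01106 = 0.1494 K/W
Q = ΔT/ΣR = (295 K − 271.83 K)/0.1494 = 155.1 W
From the inner boundary to the common brick/plaster interface, ΣR_partial = 0.02495 K/W.
T_interface = T_in − Q·ΣR_partial = 295 K − (155.1)(0.02495) = 291.1 K

T = 291.1 K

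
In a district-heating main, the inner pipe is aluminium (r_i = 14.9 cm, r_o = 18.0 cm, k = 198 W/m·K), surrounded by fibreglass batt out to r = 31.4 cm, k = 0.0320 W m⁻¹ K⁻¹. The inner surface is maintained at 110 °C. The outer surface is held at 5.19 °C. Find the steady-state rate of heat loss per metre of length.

Q' = 37.9 W/m

Treat each layer as a resistance in series:
  R'_aluminium = ln(0.180/0.149)/(2πk) = 0.1890/(2π·198) = 1.519×10^-4 m·K/W
  R'_fibreglass batt = ln(0.314/0.180)/(2πk) = 0.5564/(2π·0.0320) = 2.767 m·K/W
ΣR = 1.519×10^-4 + 2.767 = 2.767 m·K/W
Q' = ΔT/ΣR = (110 °C − 5.19 °C)/2.767 = 37.9 W/m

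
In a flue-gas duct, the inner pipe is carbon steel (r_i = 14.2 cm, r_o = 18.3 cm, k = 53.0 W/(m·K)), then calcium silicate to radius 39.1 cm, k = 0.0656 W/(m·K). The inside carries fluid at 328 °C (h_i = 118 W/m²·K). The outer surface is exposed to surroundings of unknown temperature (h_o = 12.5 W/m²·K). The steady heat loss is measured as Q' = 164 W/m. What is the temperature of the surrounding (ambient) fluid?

Series resistances:
  R'_conv,in = 1/(2πr h) = 1/(2π·0.142·118) = 0.009498 m·K/W
  R'_carbon steel = ln(0.183/0.142)/(2πk) = 0.2537/(2π·53.0) = 7.617×10^-4 m·K/W
  R'_calcium silicate = ln(0.391/0.183)/(2πk) = 0.7592/(2π·0.0656) = 1.842 m·K/W
  R'_conv,out = 1/(2πr h) = 1/(2π·0.391·12.5) = 0.03256 m·K/W
ΣR = 1.885 m·K/W
ΔT = Q'·ΣR = 164 × 1.885 = 309.1 K
Heat flows outward, so T_out = T_in − ΔT = 328 − 309.1 = 18.9 °C

T_out = 18.9 °C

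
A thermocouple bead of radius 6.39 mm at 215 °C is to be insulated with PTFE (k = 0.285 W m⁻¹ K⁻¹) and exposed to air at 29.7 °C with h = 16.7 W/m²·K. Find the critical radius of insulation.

r_cr = 3.41 cm

For a sphere, r_cr = 2k_ins/h = 2·0.285/16.7 = 0.0341 m = 3.41 cm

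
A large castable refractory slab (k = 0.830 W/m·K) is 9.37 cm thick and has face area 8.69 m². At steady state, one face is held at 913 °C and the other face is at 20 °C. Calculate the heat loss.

Q = kA·ΔT/L = 0.830 × 8.69 × |913 °C − 20 °C| / 0.0937 = 68700 W

Q = 68.7 kW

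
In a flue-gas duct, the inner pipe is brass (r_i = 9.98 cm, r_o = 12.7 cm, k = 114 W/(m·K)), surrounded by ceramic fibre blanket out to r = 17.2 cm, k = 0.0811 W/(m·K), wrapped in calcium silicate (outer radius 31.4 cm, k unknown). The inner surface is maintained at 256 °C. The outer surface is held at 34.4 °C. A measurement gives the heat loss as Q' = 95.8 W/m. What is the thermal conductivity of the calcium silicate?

ΣR = ΔT/Q' = |256 − 34.4|/95.8 = 2.313 m·K/W
Known resistances:
  R'_brass = ln(0.127/0.0998)/(2πk) = 0.2410/(2π·114) = 3.365×10^-4 m·K/W
  R'_ceramic fibre blanket = ln(0.172/0.127)/(2πk) = 0.3033/(2π·0.0811) = 0.5952 m·K/W
R_calcium silicate = ΣR − ΣR_known = 2.313 − 0.5955 = 1.718 m·K/W
ln(r₂/r₁)/(2πk) = 1.718 ⇒ k = 0.6019/(2π·1.718) = 0.0558 W/m·K

k = 0.0558 W/m·K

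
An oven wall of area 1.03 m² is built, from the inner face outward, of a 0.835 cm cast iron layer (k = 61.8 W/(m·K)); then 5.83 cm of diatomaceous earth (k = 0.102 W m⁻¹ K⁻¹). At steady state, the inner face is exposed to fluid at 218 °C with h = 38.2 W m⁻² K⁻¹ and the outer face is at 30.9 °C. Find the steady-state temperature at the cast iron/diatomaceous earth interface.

T = 210 °C

Treat each layer as a resistance in series:
  R_conv,in = 1/(hA) = 1/(38.2·1.03) = 0.02542 K/W
  R_cast iron = L/(kA) = 0.00835/(61.8·1.03) = 1.312×10^-4 K/W
  R_diatomaceous earth = L/(kA) = 0.0583/(0.102·1.03) = 0.5549 K/W
ΣR = 0.02542 + 1.312×10^-4 + 0.5549 = 0.5805 K/W
Q = ΔT/ΣR = (218 °C − 30.9 °C)/0.5805 = 322.3 W
From the inner boundary to the cast iron/diatomaceous earth interface, ΣR_partial = 0.02555 K/W.
T_interface = T_in − Q·ΣR_partial = 218 °C − (322.3)(0.02555) = 210 °C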